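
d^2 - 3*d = d*(d - 3)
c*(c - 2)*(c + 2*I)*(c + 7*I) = c^4 - 2*c^3 + 9*I*c^3 - 14*c^2 - 18*I*c^2 + 28*c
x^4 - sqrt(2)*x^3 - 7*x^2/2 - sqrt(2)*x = x*(x - 2*sqrt(2))*(x + sqrt(2)/2)^2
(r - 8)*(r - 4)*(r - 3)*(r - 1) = r^4 - 16*r^3 + 83*r^2 - 164*r + 96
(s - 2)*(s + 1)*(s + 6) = s^3 + 5*s^2 - 8*s - 12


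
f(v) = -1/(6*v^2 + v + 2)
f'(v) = -(-12*v - 1)/(6*v^2 + v + 2)^2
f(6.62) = -0.00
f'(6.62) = 0.00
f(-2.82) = -0.02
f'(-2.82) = -0.01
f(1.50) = -0.06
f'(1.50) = 0.07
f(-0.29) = -0.45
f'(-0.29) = -0.51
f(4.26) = -0.01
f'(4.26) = 0.00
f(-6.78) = -0.00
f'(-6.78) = -0.00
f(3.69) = -0.01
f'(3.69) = 0.01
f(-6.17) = -0.00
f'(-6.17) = -0.00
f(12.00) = 0.00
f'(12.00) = 0.00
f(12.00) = 0.00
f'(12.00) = 0.00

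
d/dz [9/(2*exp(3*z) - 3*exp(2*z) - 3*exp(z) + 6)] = (-54*exp(2*z) + 54*exp(z) + 27)*exp(z)/(2*exp(3*z) - 3*exp(2*z) - 3*exp(z) + 6)^2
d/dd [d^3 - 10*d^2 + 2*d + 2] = 3*d^2 - 20*d + 2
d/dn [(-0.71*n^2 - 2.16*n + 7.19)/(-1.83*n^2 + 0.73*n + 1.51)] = (-4.4711*n^2 + 24.1712*n - 8.5103)/(3.3489*n^4 - 2.6718*n^3 - 4.9937*n^2 + 2.2046*n + 2.2801)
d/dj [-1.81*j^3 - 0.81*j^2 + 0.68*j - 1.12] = -5.43*j^2 - 1.62*j + 0.68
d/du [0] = 0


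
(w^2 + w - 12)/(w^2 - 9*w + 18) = (w + 4)/(w - 6)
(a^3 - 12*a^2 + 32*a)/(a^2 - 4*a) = a - 8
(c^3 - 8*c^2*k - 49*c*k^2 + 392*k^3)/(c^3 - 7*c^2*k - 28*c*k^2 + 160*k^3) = (c^2 - 49*k^2)/(c^2 + c*k - 20*k^2)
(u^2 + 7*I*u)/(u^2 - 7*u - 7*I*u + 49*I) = u*(u + 7*I)/(u^2 - 7*u - 7*I*u + 49*I)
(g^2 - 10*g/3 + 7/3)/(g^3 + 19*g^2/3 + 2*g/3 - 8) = (3*g - 7)/(3*g^2 + 22*g + 24)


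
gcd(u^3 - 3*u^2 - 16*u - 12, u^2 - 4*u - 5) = u + 1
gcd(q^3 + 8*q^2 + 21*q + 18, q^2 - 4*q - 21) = q + 3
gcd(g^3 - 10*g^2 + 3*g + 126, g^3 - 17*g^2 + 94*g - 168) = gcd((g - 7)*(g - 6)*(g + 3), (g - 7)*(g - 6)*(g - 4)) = g^2 - 13*g + 42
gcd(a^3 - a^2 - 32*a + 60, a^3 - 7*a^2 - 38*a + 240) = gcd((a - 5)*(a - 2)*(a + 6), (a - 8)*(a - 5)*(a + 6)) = a^2 + a - 30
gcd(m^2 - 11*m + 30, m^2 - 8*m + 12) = m - 6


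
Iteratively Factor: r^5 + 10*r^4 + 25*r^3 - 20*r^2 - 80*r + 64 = (r + 4)*(r^4 + 6*r^3 + r^2 - 24*r + 16) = (r - 1)*(r + 4)*(r^3 + 7*r^2 + 8*r - 16) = (r - 1)*(r + 4)^2*(r^2 + 3*r - 4) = (r - 1)*(r + 4)^3*(r - 1)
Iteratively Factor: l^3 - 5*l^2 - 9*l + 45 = (l - 3)*(l^2 - 2*l - 15) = (l - 3)*(l + 3)*(l - 5)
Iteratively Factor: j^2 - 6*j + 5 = (j - 1)*(j - 5)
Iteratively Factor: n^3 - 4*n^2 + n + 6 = (n - 3)*(n^2 - n - 2) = (n - 3)*(n + 1)*(n - 2)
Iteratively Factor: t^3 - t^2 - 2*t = (t)*(t^2 - t - 2) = t*(t + 1)*(t - 2)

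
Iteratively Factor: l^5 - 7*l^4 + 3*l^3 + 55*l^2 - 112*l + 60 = (l + 3)*(l^4 - 10*l^3 + 33*l^2 - 44*l + 20) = (l - 5)*(l + 3)*(l^3 - 5*l^2 + 8*l - 4) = (l - 5)*(l - 1)*(l + 3)*(l^2 - 4*l + 4) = (l - 5)*(l - 2)*(l - 1)*(l + 3)*(l - 2)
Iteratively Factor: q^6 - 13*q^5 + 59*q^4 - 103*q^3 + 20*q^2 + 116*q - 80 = (q - 2)*(q^5 - 11*q^4 + 37*q^3 - 29*q^2 - 38*q + 40) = (q - 2)*(q + 1)*(q^4 - 12*q^3 + 49*q^2 - 78*q + 40) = (q - 2)*(q - 1)*(q + 1)*(q^3 - 11*q^2 + 38*q - 40) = (q - 2)^2*(q - 1)*(q + 1)*(q^2 - 9*q + 20) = (q - 5)*(q - 2)^2*(q - 1)*(q + 1)*(q - 4)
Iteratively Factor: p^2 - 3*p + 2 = (p - 2)*(p - 1)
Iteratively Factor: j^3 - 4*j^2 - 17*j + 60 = (j - 3)*(j^2 - j - 20) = (j - 3)*(j + 4)*(j - 5)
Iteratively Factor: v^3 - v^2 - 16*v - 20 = (v - 5)*(v^2 + 4*v + 4) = (v - 5)*(v + 2)*(v + 2)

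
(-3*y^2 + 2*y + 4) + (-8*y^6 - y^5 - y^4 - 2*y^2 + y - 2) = -8*y^6 - y^5 - y^4 - 5*y^2 + 3*y + 2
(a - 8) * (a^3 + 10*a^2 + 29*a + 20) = a^4 + 2*a^3 - 51*a^2 - 212*a - 160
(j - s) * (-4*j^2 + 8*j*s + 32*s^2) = -4*j^3 + 12*j^2*s + 24*j*s^2 - 32*s^3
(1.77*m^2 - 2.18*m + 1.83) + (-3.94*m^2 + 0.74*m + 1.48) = -2.17*m^2 - 1.44*m + 3.31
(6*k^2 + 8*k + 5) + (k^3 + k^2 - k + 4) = k^3 + 7*k^2 + 7*k + 9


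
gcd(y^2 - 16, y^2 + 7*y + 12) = y + 4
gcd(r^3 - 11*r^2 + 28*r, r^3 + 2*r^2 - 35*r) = r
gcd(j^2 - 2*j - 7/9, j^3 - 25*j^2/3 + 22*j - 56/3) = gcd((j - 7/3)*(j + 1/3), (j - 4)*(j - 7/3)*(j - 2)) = j - 7/3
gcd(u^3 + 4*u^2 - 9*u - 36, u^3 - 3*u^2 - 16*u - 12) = 1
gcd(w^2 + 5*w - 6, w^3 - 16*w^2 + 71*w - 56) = w - 1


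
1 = 1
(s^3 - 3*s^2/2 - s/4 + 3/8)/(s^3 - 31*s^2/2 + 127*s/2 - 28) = (s^2 - s - 3/4)/(s^2 - 15*s + 56)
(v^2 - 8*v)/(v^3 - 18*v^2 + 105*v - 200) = v/(v^2 - 10*v + 25)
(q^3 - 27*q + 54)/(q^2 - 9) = (q^2 + 3*q - 18)/(q + 3)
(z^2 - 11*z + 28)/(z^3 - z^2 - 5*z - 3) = (-z^2 + 11*z - 28)/(-z^3 + z^2 + 5*z + 3)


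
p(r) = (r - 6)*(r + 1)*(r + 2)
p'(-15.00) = 749.00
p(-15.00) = -3822.00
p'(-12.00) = 488.00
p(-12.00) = -1980.00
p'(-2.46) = 16.91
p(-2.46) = -5.68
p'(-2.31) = 13.87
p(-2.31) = -3.37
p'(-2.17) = 11.15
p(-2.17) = -1.63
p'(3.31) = -2.99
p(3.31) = -61.56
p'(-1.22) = -4.21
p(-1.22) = 1.24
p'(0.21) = -17.13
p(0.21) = -15.48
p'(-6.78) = 162.59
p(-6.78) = -353.09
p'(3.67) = 2.39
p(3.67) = -61.70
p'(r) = (r - 6)*(r + 1) + (r - 6)*(r + 2) + (r + 1)*(r + 2) = 3*r^2 - 6*r - 16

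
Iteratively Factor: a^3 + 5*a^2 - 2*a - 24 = (a + 3)*(a^2 + 2*a - 8) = (a + 3)*(a + 4)*(a - 2)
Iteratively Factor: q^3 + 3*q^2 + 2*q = (q + 1)*(q^2 + 2*q) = (q + 1)*(q + 2)*(q)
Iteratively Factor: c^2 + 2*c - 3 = (c + 3)*(c - 1)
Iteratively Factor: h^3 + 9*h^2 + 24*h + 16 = (h + 4)*(h^2 + 5*h + 4) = (h + 1)*(h + 4)*(h + 4)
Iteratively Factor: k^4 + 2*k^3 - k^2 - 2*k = (k + 2)*(k^3 - k) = k*(k + 2)*(k^2 - 1) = k*(k - 1)*(k + 2)*(k + 1)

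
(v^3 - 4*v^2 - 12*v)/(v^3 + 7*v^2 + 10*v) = (v - 6)/(v + 5)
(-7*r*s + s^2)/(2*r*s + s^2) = (-7*r + s)/(2*r + s)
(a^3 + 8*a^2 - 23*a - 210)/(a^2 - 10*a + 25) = (a^2 + 13*a + 42)/(a - 5)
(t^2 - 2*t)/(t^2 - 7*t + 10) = t/(t - 5)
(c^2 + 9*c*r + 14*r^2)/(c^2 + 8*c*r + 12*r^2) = (c + 7*r)/(c + 6*r)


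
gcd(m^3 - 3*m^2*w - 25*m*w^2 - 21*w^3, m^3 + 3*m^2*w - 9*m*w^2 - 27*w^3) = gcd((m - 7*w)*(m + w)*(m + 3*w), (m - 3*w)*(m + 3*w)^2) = m + 3*w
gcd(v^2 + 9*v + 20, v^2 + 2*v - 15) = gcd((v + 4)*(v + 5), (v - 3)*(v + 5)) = v + 5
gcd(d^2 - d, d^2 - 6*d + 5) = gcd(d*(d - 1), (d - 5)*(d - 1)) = d - 1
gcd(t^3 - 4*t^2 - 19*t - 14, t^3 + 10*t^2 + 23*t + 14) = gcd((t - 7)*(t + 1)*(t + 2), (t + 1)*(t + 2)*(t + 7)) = t^2 + 3*t + 2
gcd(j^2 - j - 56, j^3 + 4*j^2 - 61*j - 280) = j^2 - j - 56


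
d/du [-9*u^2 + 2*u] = 2 - 18*u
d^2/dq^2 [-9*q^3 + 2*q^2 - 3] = 4 - 54*q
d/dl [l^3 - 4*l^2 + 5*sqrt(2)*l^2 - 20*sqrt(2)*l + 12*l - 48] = 3*l^2 - 8*l + 10*sqrt(2)*l - 20*sqrt(2) + 12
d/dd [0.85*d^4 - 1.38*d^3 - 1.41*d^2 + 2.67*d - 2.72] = 3.4*d^3 - 4.14*d^2 - 2.82*d + 2.67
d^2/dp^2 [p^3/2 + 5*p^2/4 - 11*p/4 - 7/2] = 3*p + 5/2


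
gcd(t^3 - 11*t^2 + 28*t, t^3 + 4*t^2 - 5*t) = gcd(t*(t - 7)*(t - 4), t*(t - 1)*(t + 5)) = t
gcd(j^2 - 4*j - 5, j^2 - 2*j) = 1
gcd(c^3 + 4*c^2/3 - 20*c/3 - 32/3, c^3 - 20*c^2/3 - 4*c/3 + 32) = c^2 - 2*c/3 - 16/3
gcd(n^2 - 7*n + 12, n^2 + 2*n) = 1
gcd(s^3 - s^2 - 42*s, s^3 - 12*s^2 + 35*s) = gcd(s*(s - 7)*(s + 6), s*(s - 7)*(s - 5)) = s^2 - 7*s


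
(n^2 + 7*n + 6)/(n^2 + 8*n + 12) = (n + 1)/(n + 2)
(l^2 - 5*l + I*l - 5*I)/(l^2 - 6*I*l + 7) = (l - 5)/(l - 7*I)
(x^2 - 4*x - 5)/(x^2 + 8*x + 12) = (x^2 - 4*x - 5)/(x^2 + 8*x + 12)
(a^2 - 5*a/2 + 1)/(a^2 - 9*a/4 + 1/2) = 2*(2*a - 1)/(4*a - 1)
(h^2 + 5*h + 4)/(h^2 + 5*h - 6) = (h^2 + 5*h + 4)/(h^2 + 5*h - 6)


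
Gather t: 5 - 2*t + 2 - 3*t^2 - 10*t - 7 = -3*t^2 - 12*t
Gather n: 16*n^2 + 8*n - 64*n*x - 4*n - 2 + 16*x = 16*n^2 + n*(4 - 64*x) + 16*x - 2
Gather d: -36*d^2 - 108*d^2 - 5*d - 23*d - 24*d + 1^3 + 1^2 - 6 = -144*d^2 - 52*d - 4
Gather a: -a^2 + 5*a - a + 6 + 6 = -a^2 + 4*a + 12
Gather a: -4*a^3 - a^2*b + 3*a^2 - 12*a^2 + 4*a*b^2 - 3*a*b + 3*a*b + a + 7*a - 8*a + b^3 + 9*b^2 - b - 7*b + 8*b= -4*a^3 + a^2*(-b - 9) + 4*a*b^2 + b^3 + 9*b^2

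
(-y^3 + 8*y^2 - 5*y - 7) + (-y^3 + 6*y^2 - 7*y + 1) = -2*y^3 + 14*y^2 - 12*y - 6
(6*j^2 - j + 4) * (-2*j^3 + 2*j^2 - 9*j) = -12*j^5 + 14*j^4 - 64*j^3 + 17*j^2 - 36*j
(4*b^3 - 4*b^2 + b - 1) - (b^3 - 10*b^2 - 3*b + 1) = 3*b^3 + 6*b^2 + 4*b - 2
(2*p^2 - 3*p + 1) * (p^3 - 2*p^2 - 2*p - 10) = 2*p^5 - 7*p^4 + 3*p^3 - 16*p^2 + 28*p - 10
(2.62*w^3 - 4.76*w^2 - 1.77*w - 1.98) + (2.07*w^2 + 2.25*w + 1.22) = 2.62*w^3 - 2.69*w^2 + 0.48*w - 0.76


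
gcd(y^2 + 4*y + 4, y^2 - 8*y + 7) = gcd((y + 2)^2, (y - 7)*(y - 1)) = 1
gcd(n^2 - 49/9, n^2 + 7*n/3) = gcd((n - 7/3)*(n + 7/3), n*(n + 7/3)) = n + 7/3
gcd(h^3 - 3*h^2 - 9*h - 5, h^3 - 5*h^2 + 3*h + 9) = h + 1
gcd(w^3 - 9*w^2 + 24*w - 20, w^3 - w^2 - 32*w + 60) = w^2 - 7*w + 10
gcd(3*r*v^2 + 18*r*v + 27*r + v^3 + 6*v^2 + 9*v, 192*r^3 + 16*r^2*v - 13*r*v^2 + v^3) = 3*r + v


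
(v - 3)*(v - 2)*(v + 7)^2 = v^4 + 9*v^3 - 15*v^2 - 161*v + 294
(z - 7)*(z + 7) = z^2 - 49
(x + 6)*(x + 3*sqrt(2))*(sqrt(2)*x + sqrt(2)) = sqrt(2)*x^3 + 6*x^2 + 7*sqrt(2)*x^2 + 6*sqrt(2)*x + 42*x + 36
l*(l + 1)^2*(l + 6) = l^4 + 8*l^3 + 13*l^2 + 6*l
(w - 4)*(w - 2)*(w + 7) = w^3 + w^2 - 34*w + 56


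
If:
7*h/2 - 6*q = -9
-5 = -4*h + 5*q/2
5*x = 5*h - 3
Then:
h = 210/61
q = 214/61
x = 867/305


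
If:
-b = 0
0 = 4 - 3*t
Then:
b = 0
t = 4/3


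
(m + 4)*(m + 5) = m^2 + 9*m + 20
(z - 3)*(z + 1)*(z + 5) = z^3 + 3*z^2 - 13*z - 15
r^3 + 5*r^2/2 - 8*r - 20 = (r + 5/2)*(r - 2*sqrt(2))*(r + 2*sqrt(2))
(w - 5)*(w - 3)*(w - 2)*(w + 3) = w^4 - 7*w^3 + w^2 + 63*w - 90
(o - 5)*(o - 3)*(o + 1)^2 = o^4 - 6*o^3 + 22*o + 15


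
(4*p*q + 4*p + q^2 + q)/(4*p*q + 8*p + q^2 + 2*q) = (q + 1)/(q + 2)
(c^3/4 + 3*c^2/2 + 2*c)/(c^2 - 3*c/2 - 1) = c*(c^2 + 6*c + 8)/(2*(2*c^2 - 3*c - 2))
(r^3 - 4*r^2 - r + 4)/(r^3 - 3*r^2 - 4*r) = (r - 1)/r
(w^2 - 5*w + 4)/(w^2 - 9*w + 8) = (w - 4)/(w - 8)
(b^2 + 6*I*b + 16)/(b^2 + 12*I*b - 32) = (b - 2*I)/(b + 4*I)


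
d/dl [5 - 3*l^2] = -6*l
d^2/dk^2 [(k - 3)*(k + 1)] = 2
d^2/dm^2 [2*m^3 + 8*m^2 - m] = 12*m + 16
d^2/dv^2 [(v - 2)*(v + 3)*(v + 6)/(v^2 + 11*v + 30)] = 28/(v^3 + 15*v^2 + 75*v + 125)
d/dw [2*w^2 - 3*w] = 4*w - 3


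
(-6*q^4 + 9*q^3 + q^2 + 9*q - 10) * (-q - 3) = 6*q^5 + 9*q^4 - 28*q^3 - 12*q^2 - 17*q + 30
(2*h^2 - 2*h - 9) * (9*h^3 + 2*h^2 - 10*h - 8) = 18*h^5 - 14*h^4 - 105*h^3 - 14*h^2 + 106*h + 72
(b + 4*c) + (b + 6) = 2*b + 4*c + 6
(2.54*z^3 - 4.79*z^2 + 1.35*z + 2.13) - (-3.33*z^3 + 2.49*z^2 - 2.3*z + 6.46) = 5.87*z^3 - 7.28*z^2 + 3.65*z - 4.33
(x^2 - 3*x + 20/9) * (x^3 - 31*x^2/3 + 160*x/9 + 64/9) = x^5 - 40*x^4/3 + 51*x^3 - 1868*x^2/27 + 1472*x/81 + 1280/81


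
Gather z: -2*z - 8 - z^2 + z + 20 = -z^2 - z + 12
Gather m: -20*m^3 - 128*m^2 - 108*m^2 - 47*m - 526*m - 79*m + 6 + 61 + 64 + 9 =-20*m^3 - 236*m^2 - 652*m + 140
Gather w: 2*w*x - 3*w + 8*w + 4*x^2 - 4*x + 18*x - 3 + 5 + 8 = w*(2*x + 5) + 4*x^2 + 14*x + 10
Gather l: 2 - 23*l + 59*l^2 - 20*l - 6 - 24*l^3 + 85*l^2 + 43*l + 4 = -24*l^3 + 144*l^2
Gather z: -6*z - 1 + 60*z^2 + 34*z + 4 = 60*z^2 + 28*z + 3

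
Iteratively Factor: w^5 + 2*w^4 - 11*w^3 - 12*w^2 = (w + 4)*(w^4 - 2*w^3 - 3*w^2) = w*(w + 4)*(w^3 - 2*w^2 - 3*w) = w*(w + 1)*(w + 4)*(w^2 - 3*w) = w^2*(w + 1)*(w + 4)*(w - 3)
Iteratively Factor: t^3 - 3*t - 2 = (t + 1)*(t^2 - t - 2) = (t + 1)^2*(t - 2)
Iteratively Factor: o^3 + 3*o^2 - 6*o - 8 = (o + 4)*(o^2 - o - 2) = (o + 1)*(o + 4)*(o - 2)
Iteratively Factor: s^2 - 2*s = (s - 2)*(s)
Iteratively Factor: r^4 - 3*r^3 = (r)*(r^3 - 3*r^2) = r*(r - 3)*(r^2) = r^2*(r - 3)*(r)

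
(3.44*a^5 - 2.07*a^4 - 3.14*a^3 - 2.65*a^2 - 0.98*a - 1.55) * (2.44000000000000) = 8.3936*a^5 - 5.0508*a^4 - 7.6616*a^3 - 6.466*a^2 - 2.3912*a - 3.782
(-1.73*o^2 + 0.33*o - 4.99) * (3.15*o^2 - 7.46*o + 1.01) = -5.4495*o^4 + 13.9453*o^3 - 19.9276*o^2 + 37.5587*o - 5.0399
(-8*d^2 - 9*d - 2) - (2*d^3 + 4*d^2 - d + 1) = -2*d^3 - 12*d^2 - 8*d - 3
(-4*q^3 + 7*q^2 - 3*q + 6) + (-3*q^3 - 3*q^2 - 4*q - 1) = -7*q^3 + 4*q^2 - 7*q + 5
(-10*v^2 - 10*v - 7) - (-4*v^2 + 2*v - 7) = -6*v^2 - 12*v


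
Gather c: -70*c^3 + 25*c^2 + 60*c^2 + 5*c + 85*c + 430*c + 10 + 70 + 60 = -70*c^3 + 85*c^2 + 520*c + 140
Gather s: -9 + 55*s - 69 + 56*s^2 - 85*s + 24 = 56*s^2 - 30*s - 54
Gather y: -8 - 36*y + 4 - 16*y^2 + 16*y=-16*y^2 - 20*y - 4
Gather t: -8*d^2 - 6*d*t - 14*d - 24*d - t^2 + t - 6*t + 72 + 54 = -8*d^2 - 38*d - t^2 + t*(-6*d - 5) + 126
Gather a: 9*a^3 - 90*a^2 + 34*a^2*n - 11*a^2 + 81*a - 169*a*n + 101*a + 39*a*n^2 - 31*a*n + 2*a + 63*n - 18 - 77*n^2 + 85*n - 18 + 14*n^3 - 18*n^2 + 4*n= 9*a^3 + a^2*(34*n - 101) + a*(39*n^2 - 200*n + 184) + 14*n^3 - 95*n^2 + 152*n - 36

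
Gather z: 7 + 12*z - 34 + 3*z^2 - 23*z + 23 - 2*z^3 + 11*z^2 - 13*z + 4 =-2*z^3 + 14*z^2 - 24*z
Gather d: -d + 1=1 - d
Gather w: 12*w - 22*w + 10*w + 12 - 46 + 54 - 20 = 0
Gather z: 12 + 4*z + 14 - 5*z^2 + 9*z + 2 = -5*z^2 + 13*z + 28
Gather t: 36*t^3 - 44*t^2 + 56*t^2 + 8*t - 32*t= 36*t^3 + 12*t^2 - 24*t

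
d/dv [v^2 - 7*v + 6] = 2*v - 7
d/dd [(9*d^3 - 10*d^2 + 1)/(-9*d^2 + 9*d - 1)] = (-81*d^4 + 162*d^3 - 117*d^2 + 38*d - 9)/(81*d^4 - 162*d^3 + 99*d^2 - 18*d + 1)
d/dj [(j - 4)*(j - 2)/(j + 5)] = (j^2 + 10*j - 38)/(j^2 + 10*j + 25)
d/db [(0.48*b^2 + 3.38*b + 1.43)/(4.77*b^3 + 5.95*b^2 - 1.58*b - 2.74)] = (-2.2896*b^4 - 32.2452*b^3 - 41.3327*b^2 - 19.6474*b - 7.0018)/(22.7529*b^6 + 56.763*b^5 + 20.3293*b^4 - 44.9416*b^3 - 30.1096*b^2 + 8.6584*b + 7.5076)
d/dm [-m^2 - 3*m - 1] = -2*m - 3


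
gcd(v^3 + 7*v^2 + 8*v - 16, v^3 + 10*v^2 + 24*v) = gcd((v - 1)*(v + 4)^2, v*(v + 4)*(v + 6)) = v + 4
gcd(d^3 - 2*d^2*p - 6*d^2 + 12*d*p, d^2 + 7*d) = d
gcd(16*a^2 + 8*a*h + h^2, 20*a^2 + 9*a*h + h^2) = 4*a + h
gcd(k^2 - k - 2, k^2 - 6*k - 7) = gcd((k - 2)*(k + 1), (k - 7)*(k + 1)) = k + 1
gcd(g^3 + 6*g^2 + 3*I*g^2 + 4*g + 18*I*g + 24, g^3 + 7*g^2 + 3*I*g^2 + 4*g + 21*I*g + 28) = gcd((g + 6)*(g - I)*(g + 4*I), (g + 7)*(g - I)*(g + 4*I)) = g^2 + 3*I*g + 4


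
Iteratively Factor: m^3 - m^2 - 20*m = (m - 5)*(m^2 + 4*m) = (m - 5)*(m + 4)*(m)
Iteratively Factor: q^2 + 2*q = (q + 2)*(q)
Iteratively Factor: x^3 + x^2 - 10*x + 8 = (x + 4)*(x^2 - 3*x + 2) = (x - 1)*(x + 4)*(x - 2)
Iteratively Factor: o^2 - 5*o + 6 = (o - 3)*(o - 2)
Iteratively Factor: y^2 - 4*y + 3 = (y - 1)*(y - 3)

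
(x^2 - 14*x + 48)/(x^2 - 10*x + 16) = (x - 6)/(x - 2)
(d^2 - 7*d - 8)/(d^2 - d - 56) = (d + 1)/(d + 7)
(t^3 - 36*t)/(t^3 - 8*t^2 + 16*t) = (t^2 - 36)/(t^2 - 8*t + 16)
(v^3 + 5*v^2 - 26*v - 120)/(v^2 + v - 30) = v + 4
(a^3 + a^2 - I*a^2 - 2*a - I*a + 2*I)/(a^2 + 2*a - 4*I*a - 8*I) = (a^2 - a*(1 + I) + I)/(a - 4*I)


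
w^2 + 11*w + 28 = (w + 4)*(w + 7)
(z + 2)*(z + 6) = z^2 + 8*z + 12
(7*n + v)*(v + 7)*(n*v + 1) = 7*n^2*v^2 + 49*n^2*v + n*v^3 + 7*n*v^2 + 7*n*v + 49*n + v^2 + 7*v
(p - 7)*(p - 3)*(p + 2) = p^3 - 8*p^2 + p + 42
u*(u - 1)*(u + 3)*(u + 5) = u^4 + 7*u^3 + 7*u^2 - 15*u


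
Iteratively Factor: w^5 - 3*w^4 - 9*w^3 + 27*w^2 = (w + 3)*(w^4 - 6*w^3 + 9*w^2) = (w - 3)*(w + 3)*(w^3 - 3*w^2) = w*(w - 3)*(w + 3)*(w^2 - 3*w) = w*(w - 3)^2*(w + 3)*(w)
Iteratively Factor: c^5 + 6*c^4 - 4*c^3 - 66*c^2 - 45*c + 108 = (c + 4)*(c^4 + 2*c^3 - 12*c^2 - 18*c + 27) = (c - 3)*(c + 4)*(c^3 + 5*c^2 + 3*c - 9) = (c - 3)*(c + 3)*(c + 4)*(c^2 + 2*c - 3) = (c - 3)*(c - 1)*(c + 3)*(c + 4)*(c + 3)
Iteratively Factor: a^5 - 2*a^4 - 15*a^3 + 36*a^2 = (a)*(a^4 - 2*a^3 - 15*a^2 + 36*a) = a*(a - 3)*(a^3 + a^2 - 12*a) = a*(a - 3)*(a + 4)*(a^2 - 3*a) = a^2*(a - 3)*(a + 4)*(a - 3)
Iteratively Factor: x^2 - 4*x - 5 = (x + 1)*(x - 5)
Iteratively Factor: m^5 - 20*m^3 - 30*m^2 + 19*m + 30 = (m - 1)*(m^4 + m^3 - 19*m^2 - 49*m - 30) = (m - 1)*(m + 1)*(m^3 - 19*m - 30) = (m - 1)*(m + 1)*(m + 3)*(m^2 - 3*m - 10) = (m - 1)*(m + 1)*(m + 2)*(m + 3)*(m - 5)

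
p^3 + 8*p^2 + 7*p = p*(p + 1)*(p + 7)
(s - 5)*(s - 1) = s^2 - 6*s + 5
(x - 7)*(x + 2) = x^2 - 5*x - 14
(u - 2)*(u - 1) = u^2 - 3*u + 2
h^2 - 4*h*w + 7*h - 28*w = (h + 7)*(h - 4*w)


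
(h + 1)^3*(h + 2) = h^4 + 5*h^3 + 9*h^2 + 7*h + 2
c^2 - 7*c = c*(c - 7)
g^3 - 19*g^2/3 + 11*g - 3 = (g - 3)^2*(g - 1/3)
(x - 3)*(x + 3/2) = x^2 - 3*x/2 - 9/2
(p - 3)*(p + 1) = p^2 - 2*p - 3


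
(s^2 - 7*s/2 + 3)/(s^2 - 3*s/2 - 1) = (2*s - 3)/(2*s + 1)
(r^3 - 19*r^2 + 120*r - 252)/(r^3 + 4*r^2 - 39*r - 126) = (r^2 - 13*r + 42)/(r^2 + 10*r + 21)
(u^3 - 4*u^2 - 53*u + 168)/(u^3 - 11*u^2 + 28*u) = (u^3 - 4*u^2 - 53*u + 168)/(u*(u^2 - 11*u + 28))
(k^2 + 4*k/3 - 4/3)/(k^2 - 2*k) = (3*k^2 + 4*k - 4)/(3*k*(k - 2))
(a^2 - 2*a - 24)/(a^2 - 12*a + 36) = (a + 4)/(a - 6)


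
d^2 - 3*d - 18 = (d - 6)*(d + 3)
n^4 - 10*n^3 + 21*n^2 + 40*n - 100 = (n - 5)^2*(n - 2)*(n + 2)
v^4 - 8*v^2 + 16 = (v - 2)^2*(v + 2)^2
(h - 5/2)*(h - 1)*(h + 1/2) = h^3 - 3*h^2 + 3*h/4 + 5/4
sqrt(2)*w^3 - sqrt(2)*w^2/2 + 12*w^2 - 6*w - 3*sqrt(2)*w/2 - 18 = (w - 3/2)*(w + 6*sqrt(2))*(sqrt(2)*w + sqrt(2))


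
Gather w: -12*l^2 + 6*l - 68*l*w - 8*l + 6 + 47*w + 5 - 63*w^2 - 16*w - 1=-12*l^2 - 2*l - 63*w^2 + w*(31 - 68*l) + 10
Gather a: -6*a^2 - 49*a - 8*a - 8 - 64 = -6*a^2 - 57*a - 72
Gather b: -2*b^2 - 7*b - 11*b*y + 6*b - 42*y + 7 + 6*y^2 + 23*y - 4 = -2*b^2 + b*(-11*y - 1) + 6*y^2 - 19*y + 3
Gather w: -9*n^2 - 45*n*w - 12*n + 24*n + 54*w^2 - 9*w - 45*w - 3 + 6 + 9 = -9*n^2 + 12*n + 54*w^2 + w*(-45*n - 54) + 12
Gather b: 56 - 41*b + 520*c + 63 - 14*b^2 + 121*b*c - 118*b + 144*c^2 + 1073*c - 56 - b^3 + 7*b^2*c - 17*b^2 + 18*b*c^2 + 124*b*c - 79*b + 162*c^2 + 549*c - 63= -b^3 + b^2*(7*c - 31) + b*(18*c^2 + 245*c - 238) + 306*c^2 + 2142*c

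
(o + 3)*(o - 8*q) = o^2 - 8*o*q + 3*o - 24*q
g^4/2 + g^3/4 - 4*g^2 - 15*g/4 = g*(g/2 + 1/2)*(g - 3)*(g + 5/2)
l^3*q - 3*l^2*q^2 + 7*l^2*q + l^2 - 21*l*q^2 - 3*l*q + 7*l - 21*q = (l + 7)*(l - 3*q)*(l*q + 1)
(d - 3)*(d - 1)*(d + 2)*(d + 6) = d^4 + 4*d^3 - 17*d^2 - 24*d + 36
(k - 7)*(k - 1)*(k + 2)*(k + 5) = k^4 - k^3 - 39*k^2 - 31*k + 70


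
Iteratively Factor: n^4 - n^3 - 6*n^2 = (n)*(n^3 - n^2 - 6*n) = n^2*(n^2 - n - 6) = n^2*(n - 3)*(n + 2)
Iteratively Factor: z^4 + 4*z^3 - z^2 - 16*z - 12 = (z + 1)*(z^3 + 3*z^2 - 4*z - 12) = (z - 2)*(z + 1)*(z^2 + 5*z + 6) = (z - 2)*(z + 1)*(z + 3)*(z + 2)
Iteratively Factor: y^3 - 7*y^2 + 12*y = (y)*(y^2 - 7*y + 12) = y*(y - 3)*(y - 4)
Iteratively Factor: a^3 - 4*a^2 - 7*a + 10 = (a - 1)*(a^2 - 3*a - 10) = (a - 1)*(a + 2)*(a - 5)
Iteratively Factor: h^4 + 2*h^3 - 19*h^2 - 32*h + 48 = (h + 4)*(h^3 - 2*h^2 - 11*h + 12) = (h - 4)*(h + 4)*(h^2 + 2*h - 3) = (h - 4)*(h - 1)*(h + 4)*(h + 3)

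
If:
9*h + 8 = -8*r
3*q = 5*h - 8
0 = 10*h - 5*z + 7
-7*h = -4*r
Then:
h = -8/23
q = -224/69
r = -14/23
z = 81/115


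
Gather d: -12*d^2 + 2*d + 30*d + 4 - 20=-12*d^2 + 32*d - 16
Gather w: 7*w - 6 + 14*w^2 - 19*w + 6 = 14*w^2 - 12*w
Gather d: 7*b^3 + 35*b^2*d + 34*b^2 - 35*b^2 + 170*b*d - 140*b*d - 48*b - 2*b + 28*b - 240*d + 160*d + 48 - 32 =7*b^3 - b^2 - 22*b + d*(35*b^2 + 30*b - 80) + 16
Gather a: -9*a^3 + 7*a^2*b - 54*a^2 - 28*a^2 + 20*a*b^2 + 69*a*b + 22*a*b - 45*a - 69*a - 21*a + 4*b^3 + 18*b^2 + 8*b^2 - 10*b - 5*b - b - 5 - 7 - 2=-9*a^3 + a^2*(7*b - 82) + a*(20*b^2 + 91*b - 135) + 4*b^3 + 26*b^2 - 16*b - 14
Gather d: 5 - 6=-1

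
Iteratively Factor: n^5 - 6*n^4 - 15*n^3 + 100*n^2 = (n + 4)*(n^4 - 10*n^3 + 25*n^2) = n*(n + 4)*(n^3 - 10*n^2 + 25*n) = n*(n - 5)*(n + 4)*(n^2 - 5*n) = n*(n - 5)^2*(n + 4)*(n)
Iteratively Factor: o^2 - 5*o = (o - 5)*(o)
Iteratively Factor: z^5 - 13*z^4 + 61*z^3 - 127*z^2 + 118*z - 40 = (z - 1)*(z^4 - 12*z^3 + 49*z^2 - 78*z + 40) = (z - 2)*(z - 1)*(z^3 - 10*z^2 + 29*z - 20) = (z - 2)*(z - 1)^2*(z^2 - 9*z + 20) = (z - 4)*(z - 2)*(z - 1)^2*(z - 5)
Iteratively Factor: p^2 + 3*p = (p)*(p + 3)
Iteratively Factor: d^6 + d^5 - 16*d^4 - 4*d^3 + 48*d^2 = (d)*(d^5 + d^4 - 16*d^3 - 4*d^2 + 48*d) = d*(d + 2)*(d^4 - d^3 - 14*d^2 + 24*d) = d^2*(d + 2)*(d^3 - d^2 - 14*d + 24) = d^2*(d - 3)*(d + 2)*(d^2 + 2*d - 8) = d^2*(d - 3)*(d + 2)*(d + 4)*(d - 2)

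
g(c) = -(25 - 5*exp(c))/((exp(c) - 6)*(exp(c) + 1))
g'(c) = (25 - 5*exp(c))*exp(c)/((exp(c) - 6)*(exp(c) + 1)^2) + (25 - 5*exp(c))*exp(c)/((exp(c) - 6)^2*(exp(c) + 1)) + 5*exp(c)/((exp(c) - 6)*(exp(c) + 1))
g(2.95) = 0.27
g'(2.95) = -0.28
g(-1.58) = 3.43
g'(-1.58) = -0.61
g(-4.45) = 4.12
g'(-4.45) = -0.05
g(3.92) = 0.10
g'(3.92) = -0.10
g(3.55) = 0.14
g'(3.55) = -0.15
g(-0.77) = 2.80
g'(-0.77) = -0.94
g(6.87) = 0.01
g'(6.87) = -0.01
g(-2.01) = 3.66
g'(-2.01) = -0.45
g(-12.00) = 4.17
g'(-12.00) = 0.00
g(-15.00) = 4.17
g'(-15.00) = 0.00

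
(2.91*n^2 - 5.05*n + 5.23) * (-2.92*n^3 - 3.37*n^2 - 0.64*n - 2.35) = -8.4972*n^5 + 4.9393*n^4 - 0.115500000000001*n^3 - 21.2316*n^2 + 8.5203*n - 12.2905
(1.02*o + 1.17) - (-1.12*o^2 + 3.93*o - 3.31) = 1.12*o^2 - 2.91*o + 4.48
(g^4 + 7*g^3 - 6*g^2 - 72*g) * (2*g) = 2*g^5 + 14*g^4 - 12*g^3 - 144*g^2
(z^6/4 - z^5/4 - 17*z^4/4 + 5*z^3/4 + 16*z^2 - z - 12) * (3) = 3*z^6/4 - 3*z^5/4 - 51*z^4/4 + 15*z^3/4 + 48*z^2 - 3*z - 36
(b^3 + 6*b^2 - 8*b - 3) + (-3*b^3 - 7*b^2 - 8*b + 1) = -2*b^3 - b^2 - 16*b - 2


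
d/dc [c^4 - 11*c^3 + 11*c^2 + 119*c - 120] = 4*c^3 - 33*c^2 + 22*c + 119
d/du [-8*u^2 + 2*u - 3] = 2 - 16*u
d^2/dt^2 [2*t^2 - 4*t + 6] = 4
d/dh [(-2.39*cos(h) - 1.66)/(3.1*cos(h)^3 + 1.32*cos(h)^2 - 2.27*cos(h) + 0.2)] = (-14.818*cos(h)^3 - 18.5928*cos(h)^2 - 4.3824*cos(h) + 4.2462)*sin(h)/(9.61*cos(h)^6 + 8.184*cos(h)^5 - 12.3316*cos(h)^4 - 4.7528*cos(h)^3 + 5.6809*cos(h)^2 - 0.908*cos(h) + 0.04)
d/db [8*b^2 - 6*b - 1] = 16*b - 6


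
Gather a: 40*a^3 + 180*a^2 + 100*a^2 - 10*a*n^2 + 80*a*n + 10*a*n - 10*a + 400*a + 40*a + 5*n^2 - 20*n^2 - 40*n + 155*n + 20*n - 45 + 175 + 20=40*a^3 + 280*a^2 + a*(-10*n^2 + 90*n + 430) - 15*n^2 + 135*n + 150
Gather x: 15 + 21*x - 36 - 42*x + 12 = -21*x - 9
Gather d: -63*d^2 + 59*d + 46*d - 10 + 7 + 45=-63*d^2 + 105*d + 42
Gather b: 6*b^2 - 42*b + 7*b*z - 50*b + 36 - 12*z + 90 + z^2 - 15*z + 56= 6*b^2 + b*(7*z - 92) + z^2 - 27*z + 182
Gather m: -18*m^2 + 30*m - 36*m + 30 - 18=-18*m^2 - 6*m + 12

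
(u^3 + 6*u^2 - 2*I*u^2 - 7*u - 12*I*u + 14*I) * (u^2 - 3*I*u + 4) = u^5 + 6*u^4 - 5*I*u^4 - 9*u^3 - 30*I*u^3 - 12*u^2 + 27*I*u^2 + 14*u - 48*I*u + 56*I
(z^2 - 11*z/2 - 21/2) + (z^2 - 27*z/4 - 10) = 2*z^2 - 49*z/4 - 41/2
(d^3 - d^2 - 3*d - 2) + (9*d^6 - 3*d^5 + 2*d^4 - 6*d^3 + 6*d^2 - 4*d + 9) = 9*d^6 - 3*d^5 + 2*d^4 - 5*d^3 + 5*d^2 - 7*d + 7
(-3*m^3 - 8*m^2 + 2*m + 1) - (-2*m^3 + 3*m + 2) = -m^3 - 8*m^2 - m - 1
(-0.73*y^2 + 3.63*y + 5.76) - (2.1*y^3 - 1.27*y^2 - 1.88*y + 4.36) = -2.1*y^3 + 0.54*y^2 + 5.51*y + 1.4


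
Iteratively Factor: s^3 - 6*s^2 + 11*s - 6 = (s - 3)*(s^2 - 3*s + 2) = (s - 3)*(s - 1)*(s - 2)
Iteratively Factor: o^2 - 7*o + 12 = (o - 3)*(o - 4)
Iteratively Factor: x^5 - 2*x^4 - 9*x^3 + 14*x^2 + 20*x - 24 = (x + 2)*(x^4 - 4*x^3 - x^2 + 16*x - 12) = (x - 2)*(x + 2)*(x^3 - 2*x^2 - 5*x + 6) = (x - 2)*(x - 1)*(x + 2)*(x^2 - x - 6) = (x - 2)*(x - 1)*(x + 2)^2*(x - 3)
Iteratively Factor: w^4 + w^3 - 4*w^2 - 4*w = (w - 2)*(w^3 + 3*w^2 + 2*w) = w*(w - 2)*(w^2 + 3*w + 2) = w*(w - 2)*(w + 1)*(w + 2)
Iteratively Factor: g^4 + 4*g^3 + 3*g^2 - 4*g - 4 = (g + 1)*(g^3 + 3*g^2 - 4) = (g + 1)*(g + 2)*(g^2 + g - 2) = (g - 1)*(g + 1)*(g + 2)*(g + 2)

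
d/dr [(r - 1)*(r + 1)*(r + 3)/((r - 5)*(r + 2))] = (r^4 - 6*r^3 - 38*r^2 - 54*r + 1)/(r^4 - 6*r^3 - 11*r^2 + 60*r + 100)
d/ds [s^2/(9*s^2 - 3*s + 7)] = s*(14 - 3*s)/(81*s^4 - 54*s^3 + 135*s^2 - 42*s + 49)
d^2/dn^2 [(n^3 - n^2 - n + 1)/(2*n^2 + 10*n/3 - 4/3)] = 3*(37*n^3 - 21*n^2 + 39*n + 17)/(27*n^6 + 135*n^5 + 171*n^4 - 55*n^3 - 114*n^2 + 60*n - 8)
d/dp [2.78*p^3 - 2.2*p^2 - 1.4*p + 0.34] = 8.34*p^2 - 4.4*p - 1.4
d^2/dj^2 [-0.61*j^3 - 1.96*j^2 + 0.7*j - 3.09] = -3.66*j - 3.92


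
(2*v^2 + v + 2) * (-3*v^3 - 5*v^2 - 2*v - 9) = -6*v^5 - 13*v^4 - 15*v^3 - 30*v^2 - 13*v - 18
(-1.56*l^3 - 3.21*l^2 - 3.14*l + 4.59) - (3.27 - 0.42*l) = -1.56*l^3 - 3.21*l^2 - 2.72*l + 1.32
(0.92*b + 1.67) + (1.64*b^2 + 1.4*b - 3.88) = 1.64*b^2 + 2.32*b - 2.21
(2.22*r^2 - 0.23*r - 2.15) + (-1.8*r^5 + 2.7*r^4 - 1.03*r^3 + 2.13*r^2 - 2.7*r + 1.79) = -1.8*r^5 + 2.7*r^4 - 1.03*r^3 + 4.35*r^2 - 2.93*r - 0.36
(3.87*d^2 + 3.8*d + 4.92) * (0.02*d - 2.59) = 0.0774*d^3 - 9.9473*d^2 - 9.7436*d - 12.7428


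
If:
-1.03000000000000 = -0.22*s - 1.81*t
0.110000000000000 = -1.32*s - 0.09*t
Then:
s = -0.12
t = 0.58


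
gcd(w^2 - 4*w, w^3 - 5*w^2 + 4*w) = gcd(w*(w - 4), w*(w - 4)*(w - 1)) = w^2 - 4*w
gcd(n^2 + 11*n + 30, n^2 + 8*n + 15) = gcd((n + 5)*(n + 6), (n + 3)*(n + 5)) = n + 5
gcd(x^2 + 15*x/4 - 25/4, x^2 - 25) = x + 5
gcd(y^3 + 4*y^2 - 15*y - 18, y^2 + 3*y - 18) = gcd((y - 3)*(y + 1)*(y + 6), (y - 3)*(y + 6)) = y^2 + 3*y - 18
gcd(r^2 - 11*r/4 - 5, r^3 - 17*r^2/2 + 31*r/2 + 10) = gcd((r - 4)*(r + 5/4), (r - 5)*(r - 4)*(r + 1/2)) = r - 4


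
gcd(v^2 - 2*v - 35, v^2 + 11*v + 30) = v + 5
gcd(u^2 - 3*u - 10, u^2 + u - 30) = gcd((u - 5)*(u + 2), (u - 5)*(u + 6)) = u - 5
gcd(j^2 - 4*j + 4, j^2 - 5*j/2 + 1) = j - 2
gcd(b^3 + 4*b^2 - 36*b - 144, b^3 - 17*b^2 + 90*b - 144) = b - 6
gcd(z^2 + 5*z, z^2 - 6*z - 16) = 1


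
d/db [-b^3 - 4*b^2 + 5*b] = -3*b^2 - 8*b + 5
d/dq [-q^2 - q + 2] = -2*q - 1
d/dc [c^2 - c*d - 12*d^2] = 2*c - d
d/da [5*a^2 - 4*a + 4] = 10*a - 4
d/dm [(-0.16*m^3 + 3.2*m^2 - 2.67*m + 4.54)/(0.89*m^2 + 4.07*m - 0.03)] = (-0.1424*m^4 - 1.3024*m^3 + 15.4147*m^2 - 8.2732*m - 18.3977)/(0.7921*m^4 + 7.2446*m^3 + 16.5115*m^2 - 0.2442*m + 0.0009)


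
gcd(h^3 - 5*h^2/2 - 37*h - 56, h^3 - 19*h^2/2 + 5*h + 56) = h^2 - 6*h - 16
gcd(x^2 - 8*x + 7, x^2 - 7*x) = x - 7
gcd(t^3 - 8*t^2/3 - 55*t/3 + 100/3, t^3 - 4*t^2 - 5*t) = t - 5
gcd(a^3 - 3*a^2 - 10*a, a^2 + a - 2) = a + 2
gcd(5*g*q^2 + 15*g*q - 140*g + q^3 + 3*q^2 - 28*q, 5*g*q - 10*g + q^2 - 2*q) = 5*g + q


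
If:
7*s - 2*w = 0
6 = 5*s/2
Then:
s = 12/5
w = 42/5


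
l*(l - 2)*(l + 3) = l^3 + l^2 - 6*l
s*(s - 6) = s^2 - 6*s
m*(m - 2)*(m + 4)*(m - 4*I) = m^4 + 2*m^3 - 4*I*m^3 - 8*m^2 - 8*I*m^2 + 32*I*m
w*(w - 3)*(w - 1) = w^3 - 4*w^2 + 3*w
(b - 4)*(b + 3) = b^2 - b - 12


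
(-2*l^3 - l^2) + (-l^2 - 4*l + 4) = -2*l^3 - 2*l^2 - 4*l + 4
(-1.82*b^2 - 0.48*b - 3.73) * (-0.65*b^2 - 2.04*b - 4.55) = 1.183*b^4 + 4.0248*b^3 + 11.6847*b^2 + 9.7932*b + 16.9715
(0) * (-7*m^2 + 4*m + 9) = 0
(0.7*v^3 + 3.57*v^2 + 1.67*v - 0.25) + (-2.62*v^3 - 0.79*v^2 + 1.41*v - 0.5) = -1.92*v^3 + 2.78*v^2 + 3.08*v - 0.75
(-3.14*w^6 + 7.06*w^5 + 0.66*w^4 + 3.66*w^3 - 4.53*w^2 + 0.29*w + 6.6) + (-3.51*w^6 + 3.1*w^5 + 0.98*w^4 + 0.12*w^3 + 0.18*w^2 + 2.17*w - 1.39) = -6.65*w^6 + 10.16*w^5 + 1.64*w^4 + 3.78*w^3 - 4.35*w^2 + 2.46*w + 5.21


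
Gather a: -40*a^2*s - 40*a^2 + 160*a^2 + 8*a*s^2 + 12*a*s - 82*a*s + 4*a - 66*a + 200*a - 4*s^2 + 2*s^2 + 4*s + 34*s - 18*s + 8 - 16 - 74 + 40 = a^2*(120 - 40*s) + a*(8*s^2 - 70*s + 138) - 2*s^2 + 20*s - 42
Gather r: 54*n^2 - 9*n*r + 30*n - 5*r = 54*n^2 + 30*n + r*(-9*n - 5)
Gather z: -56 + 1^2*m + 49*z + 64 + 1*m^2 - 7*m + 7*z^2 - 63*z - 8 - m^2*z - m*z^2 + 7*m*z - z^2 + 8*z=m^2 - 6*m + z^2*(6 - m) + z*(-m^2 + 7*m - 6)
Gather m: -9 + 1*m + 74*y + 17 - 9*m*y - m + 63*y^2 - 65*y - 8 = -9*m*y + 63*y^2 + 9*y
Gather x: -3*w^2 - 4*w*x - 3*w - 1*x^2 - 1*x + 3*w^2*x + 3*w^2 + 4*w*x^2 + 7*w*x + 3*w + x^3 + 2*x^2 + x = x^3 + x^2*(4*w + 1) + x*(3*w^2 + 3*w)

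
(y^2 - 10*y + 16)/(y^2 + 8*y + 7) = (y^2 - 10*y + 16)/(y^2 + 8*y + 7)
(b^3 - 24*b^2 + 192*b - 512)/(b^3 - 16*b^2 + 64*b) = (b - 8)/b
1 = 1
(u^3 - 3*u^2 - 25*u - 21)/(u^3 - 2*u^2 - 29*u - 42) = (u + 1)/(u + 2)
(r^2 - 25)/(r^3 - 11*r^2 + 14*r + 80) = (r + 5)/(r^2 - 6*r - 16)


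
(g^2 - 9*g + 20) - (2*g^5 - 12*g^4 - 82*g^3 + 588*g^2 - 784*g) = -2*g^5 + 12*g^4 + 82*g^3 - 587*g^2 + 775*g + 20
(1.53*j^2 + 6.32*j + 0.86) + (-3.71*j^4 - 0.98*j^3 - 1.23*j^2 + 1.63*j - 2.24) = -3.71*j^4 - 0.98*j^3 + 0.3*j^2 + 7.95*j - 1.38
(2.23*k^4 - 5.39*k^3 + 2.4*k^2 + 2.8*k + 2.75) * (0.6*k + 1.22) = 1.338*k^5 - 0.513399999999999*k^4 - 5.1358*k^3 + 4.608*k^2 + 5.066*k + 3.355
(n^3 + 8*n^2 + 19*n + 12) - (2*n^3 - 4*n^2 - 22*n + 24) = -n^3 + 12*n^2 + 41*n - 12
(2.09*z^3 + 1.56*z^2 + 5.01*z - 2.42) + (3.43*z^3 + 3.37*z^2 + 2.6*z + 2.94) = 5.52*z^3 + 4.93*z^2 + 7.61*z + 0.52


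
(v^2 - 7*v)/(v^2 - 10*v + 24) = v*(v - 7)/(v^2 - 10*v + 24)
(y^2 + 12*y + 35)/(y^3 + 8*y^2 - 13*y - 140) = 1/(y - 4)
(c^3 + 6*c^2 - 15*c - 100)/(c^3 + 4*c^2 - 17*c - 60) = (c + 5)/(c + 3)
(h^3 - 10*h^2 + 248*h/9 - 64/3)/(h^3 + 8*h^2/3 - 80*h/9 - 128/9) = (3*h^2 - 22*h + 24)/(3*h^2 + 16*h + 16)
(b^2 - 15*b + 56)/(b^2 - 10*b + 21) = (b - 8)/(b - 3)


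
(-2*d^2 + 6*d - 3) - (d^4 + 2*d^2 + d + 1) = -d^4 - 4*d^2 + 5*d - 4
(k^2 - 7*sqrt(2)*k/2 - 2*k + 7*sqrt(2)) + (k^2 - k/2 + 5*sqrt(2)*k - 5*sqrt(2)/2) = 2*k^2 - 5*k/2 + 3*sqrt(2)*k/2 + 9*sqrt(2)/2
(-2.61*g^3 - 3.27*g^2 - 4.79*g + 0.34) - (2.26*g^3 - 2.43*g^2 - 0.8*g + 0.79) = -4.87*g^3 - 0.84*g^2 - 3.99*g - 0.45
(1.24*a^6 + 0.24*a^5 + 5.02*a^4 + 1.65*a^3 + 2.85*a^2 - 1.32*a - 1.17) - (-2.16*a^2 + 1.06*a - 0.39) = 1.24*a^6 + 0.24*a^5 + 5.02*a^4 + 1.65*a^3 + 5.01*a^2 - 2.38*a - 0.78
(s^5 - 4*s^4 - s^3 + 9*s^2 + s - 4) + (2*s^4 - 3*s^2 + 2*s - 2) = s^5 - 2*s^4 - s^3 + 6*s^2 + 3*s - 6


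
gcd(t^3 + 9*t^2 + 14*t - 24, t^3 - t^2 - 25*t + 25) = t - 1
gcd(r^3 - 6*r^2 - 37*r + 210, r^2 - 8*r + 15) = r - 5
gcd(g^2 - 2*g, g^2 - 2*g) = g^2 - 2*g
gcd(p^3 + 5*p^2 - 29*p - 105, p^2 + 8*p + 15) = p + 3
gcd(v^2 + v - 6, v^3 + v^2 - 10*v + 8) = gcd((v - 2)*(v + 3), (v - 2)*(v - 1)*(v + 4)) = v - 2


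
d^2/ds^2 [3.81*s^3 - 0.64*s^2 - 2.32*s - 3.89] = 22.86*s - 1.28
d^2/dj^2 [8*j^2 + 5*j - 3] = 16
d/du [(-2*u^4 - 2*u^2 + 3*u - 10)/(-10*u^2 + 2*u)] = (20*u^5 - 6*u^4 + 13*u^2 - 100*u + 10)/(2*u^2*(25*u^2 - 10*u + 1))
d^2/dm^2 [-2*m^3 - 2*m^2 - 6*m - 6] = -12*m - 4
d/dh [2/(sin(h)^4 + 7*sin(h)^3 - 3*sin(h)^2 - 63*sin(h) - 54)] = 2*(-4*sin(h)^3 - 21*sin(h)^2 + 6*sin(h) + 63)*cos(h)/((sin(h) - 3)^2*(sin(h) + 1)^2*(sin(h) + 3)^2*(sin(h) + 6)^2)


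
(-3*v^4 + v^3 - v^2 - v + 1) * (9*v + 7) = -27*v^5 - 12*v^4 - 2*v^3 - 16*v^2 + 2*v + 7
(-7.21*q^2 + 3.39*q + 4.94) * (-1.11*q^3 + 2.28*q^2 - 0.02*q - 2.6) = 8.0031*q^5 - 20.2017*q^4 + 2.39*q^3 + 29.9414*q^2 - 8.9128*q - 12.844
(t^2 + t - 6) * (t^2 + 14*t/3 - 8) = t^4 + 17*t^3/3 - 28*t^2/3 - 36*t + 48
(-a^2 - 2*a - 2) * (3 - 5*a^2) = 5*a^4 + 10*a^3 + 7*a^2 - 6*a - 6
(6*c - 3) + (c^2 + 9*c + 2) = c^2 + 15*c - 1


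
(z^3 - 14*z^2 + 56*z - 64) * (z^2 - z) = z^5 - 15*z^4 + 70*z^3 - 120*z^2 + 64*z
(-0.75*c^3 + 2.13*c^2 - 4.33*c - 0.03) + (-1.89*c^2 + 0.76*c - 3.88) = -0.75*c^3 + 0.24*c^2 - 3.57*c - 3.91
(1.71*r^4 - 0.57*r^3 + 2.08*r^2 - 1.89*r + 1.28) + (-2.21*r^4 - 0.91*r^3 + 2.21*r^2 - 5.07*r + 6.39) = -0.5*r^4 - 1.48*r^3 + 4.29*r^2 - 6.96*r + 7.67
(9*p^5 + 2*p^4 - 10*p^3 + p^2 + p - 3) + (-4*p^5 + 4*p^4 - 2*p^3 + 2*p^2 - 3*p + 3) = 5*p^5 + 6*p^4 - 12*p^3 + 3*p^2 - 2*p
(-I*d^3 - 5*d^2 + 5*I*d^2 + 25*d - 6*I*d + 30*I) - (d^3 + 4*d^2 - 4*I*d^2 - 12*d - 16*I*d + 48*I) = -d^3 - I*d^3 - 9*d^2 + 9*I*d^2 + 37*d + 10*I*d - 18*I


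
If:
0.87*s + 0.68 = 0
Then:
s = -0.78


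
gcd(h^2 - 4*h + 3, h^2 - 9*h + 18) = h - 3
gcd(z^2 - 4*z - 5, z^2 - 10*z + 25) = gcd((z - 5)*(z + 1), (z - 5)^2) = z - 5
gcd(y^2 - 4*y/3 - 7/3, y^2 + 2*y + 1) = y + 1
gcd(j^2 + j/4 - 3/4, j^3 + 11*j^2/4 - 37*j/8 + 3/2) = j - 3/4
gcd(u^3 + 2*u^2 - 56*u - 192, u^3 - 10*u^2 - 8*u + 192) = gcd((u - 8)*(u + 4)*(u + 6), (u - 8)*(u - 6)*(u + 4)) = u^2 - 4*u - 32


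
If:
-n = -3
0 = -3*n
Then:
No Solution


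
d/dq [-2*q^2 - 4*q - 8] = -4*q - 4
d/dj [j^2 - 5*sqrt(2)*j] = 2*j - 5*sqrt(2)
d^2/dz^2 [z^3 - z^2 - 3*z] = 6*z - 2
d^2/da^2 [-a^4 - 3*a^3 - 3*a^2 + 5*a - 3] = -12*a^2 - 18*a - 6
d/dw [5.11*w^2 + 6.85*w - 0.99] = 10.22*w + 6.85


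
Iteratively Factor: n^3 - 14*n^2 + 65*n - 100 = (n - 4)*(n^2 - 10*n + 25) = (n - 5)*(n - 4)*(n - 5)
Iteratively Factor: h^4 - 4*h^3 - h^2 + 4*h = (h)*(h^3 - 4*h^2 - h + 4) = h*(h - 4)*(h^2 - 1) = h*(h - 4)*(h + 1)*(h - 1)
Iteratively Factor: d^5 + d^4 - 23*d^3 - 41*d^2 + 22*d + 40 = (d + 4)*(d^4 - 3*d^3 - 11*d^2 + 3*d + 10) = (d - 1)*(d + 4)*(d^3 - 2*d^2 - 13*d - 10) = (d - 5)*(d - 1)*(d + 4)*(d^2 + 3*d + 2) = (d - 5)*(d - 1)*(d + 2)*(d + 4)*(d + 1)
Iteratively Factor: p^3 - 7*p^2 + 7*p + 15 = (p - 5)*(p^2 - 2*p - 3) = (p - 5)*(p - 3)*(p + 1)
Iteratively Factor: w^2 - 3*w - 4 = (w - 4)*(w + 1)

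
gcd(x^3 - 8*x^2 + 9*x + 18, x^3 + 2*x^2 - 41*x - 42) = x^2 - 5*x - 6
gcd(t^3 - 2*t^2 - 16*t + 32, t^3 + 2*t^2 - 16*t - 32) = t^2 - 16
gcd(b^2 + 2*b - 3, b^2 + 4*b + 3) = b + 3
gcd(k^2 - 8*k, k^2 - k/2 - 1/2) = 1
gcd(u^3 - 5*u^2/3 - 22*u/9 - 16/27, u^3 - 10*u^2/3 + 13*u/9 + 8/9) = u^2 - 7*u/3 - 8/9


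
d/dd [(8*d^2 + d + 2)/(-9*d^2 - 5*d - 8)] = (-31*d^2 - 92*d + 2)/(81*d^4 + 90*d^3 + 169*d^2 + 80*d + 64)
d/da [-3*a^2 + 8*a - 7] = 8 - 6*a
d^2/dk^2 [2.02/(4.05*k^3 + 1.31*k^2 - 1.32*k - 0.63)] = (-(49.086*k + 5.2924)*(4.05*k^3 + 1.31*k^2 - 1.32*k - 0.63) + 2.02*(12.15*k^2 + 2.62*k - 1.32)*(24.3*k^2 + 5.24*k - 2.64))/(4.05*k^3 + 1.31*k^2 - 1.32*k - 0.63)^3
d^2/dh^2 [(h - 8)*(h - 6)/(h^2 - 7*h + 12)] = 2*(-7*h^3 + 108*h^2 - 504*h + 744)/(h^6 - 21*h^5 + 183*h^4 - 847*h^3 + 2196*h^2 - 3024*h + 1728)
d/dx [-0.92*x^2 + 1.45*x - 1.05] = 1.45 - 1.84*x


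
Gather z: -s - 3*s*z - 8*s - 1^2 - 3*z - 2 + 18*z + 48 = -9*s + z*(15 - 3*s) + 45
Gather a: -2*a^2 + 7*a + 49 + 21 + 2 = -2*a^2 + 7*a + 72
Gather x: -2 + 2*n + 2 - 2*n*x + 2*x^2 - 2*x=2*n + 2*x^2 + x*(-2*n - 2)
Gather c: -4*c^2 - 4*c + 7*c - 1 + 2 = -4*c^2 + 3*c + 1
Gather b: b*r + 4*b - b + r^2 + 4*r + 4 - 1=b*(r + 3) + r^2 + 4*r + 3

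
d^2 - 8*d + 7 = (d - 7)*(d - 1)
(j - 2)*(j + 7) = j^2 + 5*j - 14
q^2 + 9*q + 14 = (q + 2)*(q + 7)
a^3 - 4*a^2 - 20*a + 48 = (a - 6)*(a - 2)*(a + 4)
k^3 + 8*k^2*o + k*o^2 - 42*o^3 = (k - 2*o)*(k + 3*o)*(k + 7*o)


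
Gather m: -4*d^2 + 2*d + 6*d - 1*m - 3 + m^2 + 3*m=-4*d^2 + 8*d + m^2 + 2*m - 3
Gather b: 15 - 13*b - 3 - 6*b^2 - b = -6*b^2 - 14*b + 12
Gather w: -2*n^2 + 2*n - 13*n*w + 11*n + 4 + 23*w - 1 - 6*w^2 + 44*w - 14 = -2*n^2 + 13*n - 6*w^2 + w*(67 - 13*n) - 11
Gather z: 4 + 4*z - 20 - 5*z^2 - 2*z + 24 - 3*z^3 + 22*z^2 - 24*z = -3*z^3 + 17*z^2 - 22*z + 8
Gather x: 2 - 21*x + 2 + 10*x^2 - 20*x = 10*x^2 - 41*x + 4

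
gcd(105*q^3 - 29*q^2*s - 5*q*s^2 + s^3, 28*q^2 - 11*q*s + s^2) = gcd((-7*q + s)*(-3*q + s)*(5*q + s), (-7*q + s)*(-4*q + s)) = 7*q - s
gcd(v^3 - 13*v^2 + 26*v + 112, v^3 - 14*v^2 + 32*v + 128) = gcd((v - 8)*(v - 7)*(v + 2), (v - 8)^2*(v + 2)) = v^2 - 6*v - 16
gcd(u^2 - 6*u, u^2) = u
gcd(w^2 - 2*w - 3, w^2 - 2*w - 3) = w^2 - 2*w - 3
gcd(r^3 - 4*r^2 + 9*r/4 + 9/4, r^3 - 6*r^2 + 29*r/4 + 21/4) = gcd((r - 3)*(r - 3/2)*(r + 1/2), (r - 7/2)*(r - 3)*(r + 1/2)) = r^2 - 5*r/2 - 3/2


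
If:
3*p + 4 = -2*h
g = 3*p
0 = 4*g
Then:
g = 0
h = -2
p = 0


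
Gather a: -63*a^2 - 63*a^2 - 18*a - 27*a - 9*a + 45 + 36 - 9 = -126*a^2 - 54*a + 72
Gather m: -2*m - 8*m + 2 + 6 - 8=-10*m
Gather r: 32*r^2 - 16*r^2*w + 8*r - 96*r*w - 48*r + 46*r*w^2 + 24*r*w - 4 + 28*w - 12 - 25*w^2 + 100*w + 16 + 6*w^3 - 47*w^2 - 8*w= r^2*(32 - 16*w) + r*(46*w^2 - 72*w - 40) + 6*w^3 - 72*w^2 + 120*w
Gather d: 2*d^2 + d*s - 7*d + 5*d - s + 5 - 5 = 2*d^2 + d*(s - 2) - s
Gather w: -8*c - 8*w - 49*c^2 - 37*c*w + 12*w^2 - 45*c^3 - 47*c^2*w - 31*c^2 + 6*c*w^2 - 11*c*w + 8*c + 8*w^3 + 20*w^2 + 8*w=-45*c^3 - 80*c^2 + 8*w^3 + w^2*(6*c + 32) + w*(-47*c^2 - 48*c)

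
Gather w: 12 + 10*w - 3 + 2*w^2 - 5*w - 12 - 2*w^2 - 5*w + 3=0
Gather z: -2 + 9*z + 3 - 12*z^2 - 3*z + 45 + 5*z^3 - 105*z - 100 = 5*z^3 - 12*z^2 - 99*z - 54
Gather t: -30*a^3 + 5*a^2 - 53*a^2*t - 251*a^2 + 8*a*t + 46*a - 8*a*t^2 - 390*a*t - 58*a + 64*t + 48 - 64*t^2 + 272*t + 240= -30*a^3 - 246*a^2 - 12*a + t^2*(-8*a - 64) + t*(-53*a^2 - 382*a + 336) + 288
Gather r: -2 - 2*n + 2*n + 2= 0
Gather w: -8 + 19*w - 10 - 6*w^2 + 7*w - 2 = -6*w^2 + 26*w - 20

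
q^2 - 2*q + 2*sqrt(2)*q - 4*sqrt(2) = (q - 2)*(q + 2*sqrt(2))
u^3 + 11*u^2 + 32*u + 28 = (u + 2)^2*(u + 7)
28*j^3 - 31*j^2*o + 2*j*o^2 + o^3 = (-4*j + o)*(-j + o)*(7*j + o)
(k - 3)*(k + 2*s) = k^2 + 2*k*s - 3*k - 6*s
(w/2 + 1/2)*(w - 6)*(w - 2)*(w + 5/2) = w^4/2 - 9*w^3/4 - 27*w^2/4 + 11*w + 15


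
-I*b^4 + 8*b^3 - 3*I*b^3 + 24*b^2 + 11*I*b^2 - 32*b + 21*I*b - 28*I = (b + 4)*(b + I)*(b + 7*I)*(-I*b + I)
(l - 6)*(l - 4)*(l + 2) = l^3 - 8*l^2 + 4*l + 48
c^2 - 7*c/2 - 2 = (c - 4)*(c + 1/2)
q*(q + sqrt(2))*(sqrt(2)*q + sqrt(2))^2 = 2*q^4 + 2*sqrt(2)*q^3 + 4*q^3 + 2*q^2 + 4*sqrt(2)*q^2 + 2*sqrt(2)*q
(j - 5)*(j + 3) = j^2 - 2*j - 15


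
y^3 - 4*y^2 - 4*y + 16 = (y - 4)*(y - 2)*(y + 2)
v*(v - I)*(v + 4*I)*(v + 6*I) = v^4 + 9*I*v^3 - 14*v^2 + 24*I*v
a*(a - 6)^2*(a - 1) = a^4 - 13*a^3 + 48*a^2 - 36*a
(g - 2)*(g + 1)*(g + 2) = g^3 + g^2 - 4*g - 4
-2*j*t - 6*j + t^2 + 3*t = (-2*j + t)*(t + 3)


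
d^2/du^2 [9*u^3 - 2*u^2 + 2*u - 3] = 54*u - 4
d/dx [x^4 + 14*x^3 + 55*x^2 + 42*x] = 4*x^3 + 42*x^2 + 110*x + 42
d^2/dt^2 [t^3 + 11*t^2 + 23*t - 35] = 6*t + 22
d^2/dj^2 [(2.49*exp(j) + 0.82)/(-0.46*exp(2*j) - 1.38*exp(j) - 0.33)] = (-0.526884*exp(4*j) + 0.886604*exp(3*j) + 0.706284000000002*exp(2*j) + 0.0702419999999995*exp(j) + 0.102267)*exp(j)/(0.097336*exp(6*j) + 0.876024*exp(5*j) + 2.837556*exp(4*j) + 3.884976*exp(3*j) + 2.035638*exp(2*j) + 0.450846*exp(j) + 0.035937)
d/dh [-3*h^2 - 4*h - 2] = -6*h - 4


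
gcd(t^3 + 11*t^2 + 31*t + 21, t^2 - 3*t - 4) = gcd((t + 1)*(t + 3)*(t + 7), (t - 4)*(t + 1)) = t + 1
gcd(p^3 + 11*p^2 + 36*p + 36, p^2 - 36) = p + 6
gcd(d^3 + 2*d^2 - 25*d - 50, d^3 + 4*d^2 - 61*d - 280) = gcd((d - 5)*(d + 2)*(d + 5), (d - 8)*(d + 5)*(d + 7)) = d + 5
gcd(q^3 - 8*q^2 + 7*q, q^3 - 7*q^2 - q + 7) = q^2 - 8*q + 7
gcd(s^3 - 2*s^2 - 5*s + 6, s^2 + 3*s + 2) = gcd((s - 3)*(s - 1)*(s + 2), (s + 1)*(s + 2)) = s + 2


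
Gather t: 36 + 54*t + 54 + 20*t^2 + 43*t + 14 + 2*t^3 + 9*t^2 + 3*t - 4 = 2*t^3 + 29*t^2 + 100*t + 100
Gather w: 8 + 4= 12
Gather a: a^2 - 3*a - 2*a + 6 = a^2 - 5*a + 6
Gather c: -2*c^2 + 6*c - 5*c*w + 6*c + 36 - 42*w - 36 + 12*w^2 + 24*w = -2*c^2 + c*(12 - 5*w) + 12*w^2 - 18*w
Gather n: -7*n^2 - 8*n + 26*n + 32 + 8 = -7*n^2 + 18*n + 40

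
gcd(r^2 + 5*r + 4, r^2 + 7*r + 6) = r + 1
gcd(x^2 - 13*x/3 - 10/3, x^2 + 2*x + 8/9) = x + 2/3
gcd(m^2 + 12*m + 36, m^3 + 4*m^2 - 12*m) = m + 6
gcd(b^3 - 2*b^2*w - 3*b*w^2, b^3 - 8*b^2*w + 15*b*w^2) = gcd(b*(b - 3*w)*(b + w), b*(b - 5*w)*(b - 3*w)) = -b^2 + 3*b*w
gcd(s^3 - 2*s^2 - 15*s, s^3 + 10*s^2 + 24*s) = s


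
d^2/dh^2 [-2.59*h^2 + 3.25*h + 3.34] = -5.18000000000000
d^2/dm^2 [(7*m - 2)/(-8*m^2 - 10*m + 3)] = 4*(-2*(7*m - 2)*(8*m + 5)^2 + 3*(28*m + 9)*(8*m^2 + 10*m - 3))/(8*m^2 + 10*m - 3)^3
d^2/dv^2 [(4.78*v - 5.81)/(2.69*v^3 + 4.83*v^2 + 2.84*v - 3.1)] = (207.531348*v^5 - 131.870256*v^4 - 1057.811684*v^3 - 601.23687*v^2 - 339.453492*v - 183.542292)/(19.465109*v^9 + 104.851089*v^8 + 249.915795*v^7 + 266.778465*v^6 + 22.1874*v^5 - 242.184786*v^4 - 154.680916*v^3 + 64.23882*v^2 + 81.8772*v - 29.791)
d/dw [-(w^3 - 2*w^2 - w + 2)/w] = -2*w + 2 + 2/w^2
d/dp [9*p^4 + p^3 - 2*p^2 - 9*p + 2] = 36*p^3 + 3*p^2 - 4*p - 9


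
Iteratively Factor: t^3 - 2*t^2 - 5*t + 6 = (t - 1)*(t^2 - t - 6) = (t - 1)*(t + 2)*(t - 3)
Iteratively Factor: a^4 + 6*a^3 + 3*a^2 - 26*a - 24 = (a + 3)*(a^3 + 3*a^2 - 6*a - 8) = (a + 3)*(a + 4)*(a^2 - a - 2) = (a - 2)*(a + 3)*(a + 4)*(a + 1)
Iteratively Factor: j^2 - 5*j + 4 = (j - 4)*(j - 1)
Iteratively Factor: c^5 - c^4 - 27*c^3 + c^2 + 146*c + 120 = (c + 1)*(c^4 - 2*c^3 - 25*c^2 + 26*c + 120) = (c - 5)*(c + 1)*(c^3 + 3*c^2 - 10*c - 24) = (c - 5)*(c - 3)*(c + 1)*(c^2 + 6*c + 8) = (c - 5)*(c - 3)*(c + 1)*(c + 4)*(c + 2)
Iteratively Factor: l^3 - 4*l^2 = (l)*(l^2 - 4*l) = l^2*(l - 4)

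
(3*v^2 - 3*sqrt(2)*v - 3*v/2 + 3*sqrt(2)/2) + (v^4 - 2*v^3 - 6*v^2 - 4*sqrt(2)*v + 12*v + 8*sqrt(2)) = v^4 - 2*v^3 - 3*v^2 - 7*sqrt(2)*v + 21*v/2 + 19*sqrt(2)/2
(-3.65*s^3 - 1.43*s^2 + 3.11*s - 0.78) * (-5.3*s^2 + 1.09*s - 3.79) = 19.345*s^5 + 3.6005*s^4 - 4.2082*s^3 + 12.9436*s^2 - 12.6371*s + 2.9562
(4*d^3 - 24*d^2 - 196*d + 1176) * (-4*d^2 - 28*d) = -16*d^5 - 16*d^4 + 1456*d^3 + 784*d^2 - 32928*d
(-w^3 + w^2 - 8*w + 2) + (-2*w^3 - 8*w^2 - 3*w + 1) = -3*w^3 - 7*w^2 - 11*w + 3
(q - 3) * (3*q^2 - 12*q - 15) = 3*q^3 - 21*q^2 + 21*q + 45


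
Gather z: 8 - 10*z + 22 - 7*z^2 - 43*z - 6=-7*z^2 - 53*z + 24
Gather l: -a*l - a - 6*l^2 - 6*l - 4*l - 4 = -a - 6*l^2 + l*(-a - 10) - 4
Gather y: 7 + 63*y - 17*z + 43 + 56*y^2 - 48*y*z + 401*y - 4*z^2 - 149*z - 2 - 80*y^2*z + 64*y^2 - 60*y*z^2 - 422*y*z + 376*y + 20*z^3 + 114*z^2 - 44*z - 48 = y^2*(120 - 80*z) + y*(-60*z^2 - 470*z + 840) + 20*z^3 + 110*z^2 - 210*z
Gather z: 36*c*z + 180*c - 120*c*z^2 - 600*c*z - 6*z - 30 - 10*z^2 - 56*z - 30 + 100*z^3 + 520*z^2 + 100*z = 180*c + 100*z^3 + z^2*(510 - 120*c) + z*(38 - 564*c) - 60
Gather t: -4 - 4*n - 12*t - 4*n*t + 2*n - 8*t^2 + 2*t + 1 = -2*n - 8*t^2 + t*(-4*n - 10) - 3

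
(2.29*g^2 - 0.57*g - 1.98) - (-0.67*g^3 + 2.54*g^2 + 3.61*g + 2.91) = 0.67*g^3 - 0.25*g^2 - 4.18*g - 4.89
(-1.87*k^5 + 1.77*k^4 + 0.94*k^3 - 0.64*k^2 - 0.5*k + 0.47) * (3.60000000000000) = -6.732*k^5 + 6.372*k^4 + 3.384*k^3 - 2.304*k^2 - 1.8*k + 1.692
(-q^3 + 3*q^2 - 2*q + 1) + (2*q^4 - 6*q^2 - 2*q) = 2*q^4 - q^3 - 3*q^2 - 4*q + 1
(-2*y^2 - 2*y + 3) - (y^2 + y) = -3*y^2 - 3*y + 3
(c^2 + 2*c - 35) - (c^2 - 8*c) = 10*c - 35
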